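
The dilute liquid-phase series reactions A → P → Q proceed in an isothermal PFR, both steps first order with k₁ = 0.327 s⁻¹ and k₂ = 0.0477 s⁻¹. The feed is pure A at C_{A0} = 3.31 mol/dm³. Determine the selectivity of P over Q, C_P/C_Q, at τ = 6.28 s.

4.65

The intermediate concentration in a first-order A→B→C sequence is C_P = k₁C_{A0}(e^(−k₁τ) − e^(−k₂τ))/(k₂−k₁).
e^(−k₁τ) = e^(−0.327×6.28) = e^(−2.054) = 0.1283; e^(−k₂τ) = e^(−0.2996) = 0.7411.
C_P = 0.327×3.31/(0.0477−0.327) × (0.1283−0.7411) = (-3.875)×(-0.6129) = 2.375 mol/dm³.
C_A = C_{A0}e^(−k₁τ) = 0.4246 mol/dm³, so C_Q = C_{A0}−C_A−C_P = 0.5104 mol/dm³; C_P/C_Q = 4.65.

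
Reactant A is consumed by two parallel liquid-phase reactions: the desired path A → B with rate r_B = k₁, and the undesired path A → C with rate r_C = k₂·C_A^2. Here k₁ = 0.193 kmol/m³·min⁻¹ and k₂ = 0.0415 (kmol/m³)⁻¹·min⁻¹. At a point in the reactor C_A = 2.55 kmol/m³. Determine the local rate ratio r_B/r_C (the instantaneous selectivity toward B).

S_{B/C} = r_B/r_C = (k₁)/(k₂·C_A^2) = (k₁/k₂)·C_A^-2.
= (0.193) / (0.0415×2.550^2) = 0.1930/0.2699 = 0.715.
The undesired path is higher order in A, so low C_A (CSTR or dilute feed) favours B.

0.715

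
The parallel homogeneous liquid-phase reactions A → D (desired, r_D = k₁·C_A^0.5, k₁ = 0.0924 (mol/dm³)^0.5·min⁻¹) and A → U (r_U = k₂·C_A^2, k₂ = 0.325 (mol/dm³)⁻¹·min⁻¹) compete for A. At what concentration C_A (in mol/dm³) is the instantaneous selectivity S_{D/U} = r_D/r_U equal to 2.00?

S_{D/U} = (k₁/k₂)·C_A^-1.5 ⇒ C_A = (S·k₂/k₁)^(1/(-1.5)).
= (2.00×0.325/0.0924)^(-0.6667) = (7.035)^(-0.6667) = 0.272 mol/dm³.

0.272 mol/dm³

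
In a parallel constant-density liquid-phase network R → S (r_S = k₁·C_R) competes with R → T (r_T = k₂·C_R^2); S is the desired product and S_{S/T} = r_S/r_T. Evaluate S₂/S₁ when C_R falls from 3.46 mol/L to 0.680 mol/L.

5.09

S_{S/T} = (k₁/k₂)·C_R⁻¹, so S₂/S₁ = (C_{R,2}/C_{R,1})⁻¹.
= 3.46/0.680 = 5.09.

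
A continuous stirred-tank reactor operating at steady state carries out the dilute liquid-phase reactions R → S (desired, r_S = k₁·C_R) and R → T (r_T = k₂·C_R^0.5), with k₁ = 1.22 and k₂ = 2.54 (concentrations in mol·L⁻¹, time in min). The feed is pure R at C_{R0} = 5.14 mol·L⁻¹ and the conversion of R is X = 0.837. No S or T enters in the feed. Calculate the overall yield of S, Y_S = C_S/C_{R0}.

Exit C_R = C_{R0}(1−X) = 5.14×0.163 = 0.8378 mol·L⁻¹.
Rates in a CSTR are evaluated at the outlet concentration: r_S = 1.22×0.8378 = 1.022, r_T = 2.54×0.8378^0.5 = 2.325.
Fraction of consumed R going to S: r_S/(r_S+r_T) = 0.3054.
C_S = 0.3054·C_{R0}·X = 0.3054×5.14×0.837 = 1.31 mol·L⁻¹; Y_S = C_S/C_{R0} = 0.256.

0.256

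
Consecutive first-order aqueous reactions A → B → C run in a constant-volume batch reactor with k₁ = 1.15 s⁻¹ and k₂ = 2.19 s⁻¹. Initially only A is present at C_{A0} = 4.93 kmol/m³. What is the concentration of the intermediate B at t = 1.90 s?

The intermediate concentration in a first-order A→B→C sequence is C_B = k₁C_{A0}(e^(−k₁t) − e^(−k₂t))/(k₂−k₁).
e^(−k₁t) = e^(−1.15×1.90) = e^(−2.185) = 0.1125; e^(−k₂t) = e^(−4.161) = 0.01559.
C_B = 1.15×4.93/(2.19−1.15) × (0.1125−0.01559) = 5.451×0.09689 = 0.5282 kmol/m³.

0.528 kmol/m³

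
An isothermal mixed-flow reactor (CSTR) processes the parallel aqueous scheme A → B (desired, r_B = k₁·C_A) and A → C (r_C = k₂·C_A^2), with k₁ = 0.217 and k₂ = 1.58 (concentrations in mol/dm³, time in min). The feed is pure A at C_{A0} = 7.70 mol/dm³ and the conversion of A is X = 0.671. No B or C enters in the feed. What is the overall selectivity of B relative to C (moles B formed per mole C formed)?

0.0542

Exit C_A = C_{A0}(1−X) = 7.70×0.329 = 2.533 mol/dm³.
A CSTR operates uniformly at the exit composition, giving r_B = 0.5497 and r_C = 10.14 (each k·C_A^n at C_A = 2.533).
Overall selectivity = C_B/C_C = r_Bτ/(r_Cτ) = r_B/r_C = 0.0542.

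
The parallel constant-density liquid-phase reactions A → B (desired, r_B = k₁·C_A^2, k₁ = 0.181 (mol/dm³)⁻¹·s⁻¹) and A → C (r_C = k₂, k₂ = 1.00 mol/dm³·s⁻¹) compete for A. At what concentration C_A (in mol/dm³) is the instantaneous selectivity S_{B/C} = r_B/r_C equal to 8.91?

S_{B/C} = (k₁/k₂)·C_A^2 ⇒ C_A = (S·k₂/k₁)^(0.5).
= (8.91×1.00/0.181)^(0.5) = (49.23)^(0.5) = 7.02 mol/dm³.

7.02 mol/dm³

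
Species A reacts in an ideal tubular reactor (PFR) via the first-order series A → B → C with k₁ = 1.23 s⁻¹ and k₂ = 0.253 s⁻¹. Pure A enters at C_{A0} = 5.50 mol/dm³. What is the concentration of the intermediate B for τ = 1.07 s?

3.43 mol/dm³

Solving the coupled first-order balances gives C_B(τ) = [k₁/(k₂−k₁)]·C_{A0}·(e^(−k₁τ) − e^(−k₂τ)).
e^(−k₁τ) = e^(−1.23×1.07) = e^(−1.316) = 0.2682; e^(−k₂τ) = e^(−0.2707) = 0.7628.
C_B = 1.23×5.50/(0.253−1.23) × (0.2682−0.7628) = (-6.924)×(-0.4947) = 3.425 mol/dm³.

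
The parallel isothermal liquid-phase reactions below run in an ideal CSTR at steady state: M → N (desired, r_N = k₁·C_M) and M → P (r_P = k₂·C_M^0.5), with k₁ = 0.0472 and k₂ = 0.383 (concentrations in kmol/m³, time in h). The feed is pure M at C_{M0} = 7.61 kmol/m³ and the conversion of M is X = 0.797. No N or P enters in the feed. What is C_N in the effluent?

Exit C_M = C_{M0}(1−X) = 7.61×0.203 = 1.545 kmol/m³.
Rates in a CSTR are evaluated at the outlet concentration: r_N = 0.0472×1.545 = 0.07292, r_P = 0.383×1.545^0.5 = 0.4760.
Fraction of consumed M going to N: r_N/(r_N+r_P) = 0.1328.
C_N = 0.1328·C_{M0}·X = 0.1328×7.61×0.797 = 0.806 kmol/m³.

0.806 kmol/m³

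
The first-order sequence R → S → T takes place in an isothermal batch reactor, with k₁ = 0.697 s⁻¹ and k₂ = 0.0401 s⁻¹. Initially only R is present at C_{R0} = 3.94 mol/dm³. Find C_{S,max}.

Evaluating C_S at t_opt = ln(k₂/k₁)/(k₂−k₁) gives C_{S,max}/C_{R0} = (k₁/k₂)^[k₂/(k₂−k₁)].
= (0.697/0.0401)^(0.0401/(0.0401−0.697)) = (17.38)^(-0.06104) = 0.8400.
C_{S,max} = 0.8400×3.94 = 3.31 mol/dm³.

3.31 mol/dm³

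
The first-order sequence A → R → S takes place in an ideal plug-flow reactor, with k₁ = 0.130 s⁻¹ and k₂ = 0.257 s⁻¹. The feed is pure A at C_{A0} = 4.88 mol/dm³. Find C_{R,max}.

For a first-order series the maximum intermediate yield is C_{R,max}/C_{A0} = (k₁/k₂)^[k₂/(k₂−k₁)].
= (0.130/0.257)^(0.257/(0.257−0.130)) = (0.5058)^(2.024) = 0.2518.
C_{R,max} = 0.2518×4.88 = 1.23 mol/dm³.

1.23 mol/dm³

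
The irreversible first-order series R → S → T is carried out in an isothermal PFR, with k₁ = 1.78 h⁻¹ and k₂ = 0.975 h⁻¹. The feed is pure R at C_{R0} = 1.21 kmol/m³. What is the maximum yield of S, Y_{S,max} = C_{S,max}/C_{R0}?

At the optimum, C_{S,max}/C_{R0} = (k₁/k₂)^[k₂/(k₂−k₁)].
= (1.78/0.975)^(0.975/(0.975−1.78)) = (1.826)^(-1.211) = 0.4824.

0.482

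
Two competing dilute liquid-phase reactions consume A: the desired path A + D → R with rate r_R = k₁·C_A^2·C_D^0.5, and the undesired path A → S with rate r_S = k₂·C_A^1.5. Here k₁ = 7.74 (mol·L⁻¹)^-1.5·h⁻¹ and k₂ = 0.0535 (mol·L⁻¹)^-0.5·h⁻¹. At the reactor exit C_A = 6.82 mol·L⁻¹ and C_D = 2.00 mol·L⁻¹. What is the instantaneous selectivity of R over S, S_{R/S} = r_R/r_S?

534

S_{R/S} = r_R/r_S = (k₁·C_A^2·C_D^0.5)/(k₂·C_A^1.5) = (k₁/k₂)·C_A^0.5·C_D^0.5.
= (7.74×6.820^2×2.000^0.5) / (0.0535×6.820^1.5) = 509.1/0.9529 = 534.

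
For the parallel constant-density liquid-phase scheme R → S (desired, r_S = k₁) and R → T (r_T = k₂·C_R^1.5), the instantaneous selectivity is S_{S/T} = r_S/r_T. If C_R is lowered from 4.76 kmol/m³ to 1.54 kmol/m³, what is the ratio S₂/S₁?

5.43

S_{S/T} = (k₁/k₂)·C_R^-1.5, so S₂/S₁ = (C_{R,2}/C_{R,1})^-1.5.
= (1.54/4.76)^(-1.5) = (0.3235)^(-1.5) = 5.43.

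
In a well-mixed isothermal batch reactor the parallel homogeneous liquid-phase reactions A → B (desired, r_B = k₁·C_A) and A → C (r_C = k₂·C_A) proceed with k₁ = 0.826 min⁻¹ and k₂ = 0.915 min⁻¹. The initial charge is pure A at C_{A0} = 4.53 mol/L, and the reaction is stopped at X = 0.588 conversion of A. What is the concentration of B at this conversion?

C_A = C_{A0}(1−X) = 1.866 mol/L.
Both paths are first order in A, so the instantaneous fraction to B is constant: dC_B/d(−C_A) = k₁/(k₁+k₂) = 0.4744.
C_B = 0.4744·(C_{A0}−C_A) = 0.4744×2.664 = 1.26 mol/L.

1.26 mol/L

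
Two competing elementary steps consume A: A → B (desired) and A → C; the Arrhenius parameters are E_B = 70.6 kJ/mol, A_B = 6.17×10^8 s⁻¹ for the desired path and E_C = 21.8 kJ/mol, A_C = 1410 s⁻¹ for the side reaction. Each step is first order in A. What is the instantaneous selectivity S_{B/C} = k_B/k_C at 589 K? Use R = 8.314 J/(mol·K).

Since both paths have the same order in A, the concentration cancels and S_{B/C} = k_B/k_C = (A_B/A_C)·exp[(E_C−E_B)/(RT)].
(E_C−E_B)/(RT) = (21.8−70.6)×10³/(8.314×589) = -48800/4897 = -9.965.
k_B/k_C = (6.17×10^8/1410)·exp(-9.965) = 4.376×10^5 × 4.700×10^-5 = 20.6.
Since E_B > E_C, raising the temperature improves selectivity toward B.

20.6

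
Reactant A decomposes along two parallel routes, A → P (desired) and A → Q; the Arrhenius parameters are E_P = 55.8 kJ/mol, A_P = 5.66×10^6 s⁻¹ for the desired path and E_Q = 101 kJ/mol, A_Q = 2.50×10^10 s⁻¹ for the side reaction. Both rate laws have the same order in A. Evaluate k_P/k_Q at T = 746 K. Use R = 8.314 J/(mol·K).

k_P/k_Q = (A_P/A_Q)·exp[−(E_P−E_Q)/(RT)] = (A_P/A_Q)·exp[(E_Q−E_P)/(RT)].
(E_Q−E_P)/(RT) = (101−55.8)×10³/(8.314×746) = 45200/6202 = 7.288.
k_P/k_Q = (5.66×10^6/2.50×10^10)·exp(7.288) = 2.264×10^-4 × 1462 = 0.331.

0.331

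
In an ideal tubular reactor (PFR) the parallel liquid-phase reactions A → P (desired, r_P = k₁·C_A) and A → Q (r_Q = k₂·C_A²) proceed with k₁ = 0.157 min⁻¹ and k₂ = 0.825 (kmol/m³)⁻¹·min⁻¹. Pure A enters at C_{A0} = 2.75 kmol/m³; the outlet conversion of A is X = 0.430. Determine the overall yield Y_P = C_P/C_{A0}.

0.0356

C_A = C_{A0}(1−X) = 1.568 kmol/m³.
Along a PFR/batch, dC_P/dC_A = −r_P/(r_P+r_Q) = −k₁/(k₁+k₂·C_A).
Integrating from C_{A0} to C_A: C_P = (0.157/0.825)·ln[(0.157+0.825·2.75)/(0.157+0.825·1.57)] = 0.1903·ln(2.426/1.450) = 0.09790 kmol/m³.
Y_P = C_P/C_{A0} = 0.09790/2.75 = 0.0356.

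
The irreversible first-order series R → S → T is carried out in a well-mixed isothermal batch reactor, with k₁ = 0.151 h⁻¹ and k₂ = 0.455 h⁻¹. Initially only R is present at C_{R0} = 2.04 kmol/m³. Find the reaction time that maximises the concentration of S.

Setting dC_S/dt = 0 gives t_opt = ln(k₂/k₁)/(k₂−k₁).
= ln(0.455/0.151)/(0.455−0.151) = ln(3.013)/0.3040 = 1.103/0.3040 = 3.63 h.

3.63 h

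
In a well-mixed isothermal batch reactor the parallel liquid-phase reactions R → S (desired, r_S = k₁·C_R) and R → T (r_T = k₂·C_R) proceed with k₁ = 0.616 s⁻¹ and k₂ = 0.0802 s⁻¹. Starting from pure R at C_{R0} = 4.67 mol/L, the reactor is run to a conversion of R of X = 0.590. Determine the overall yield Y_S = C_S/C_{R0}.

C_R = C_{R0}(1−X) = 1.915 mol/L.
Both paths are first order in R, so the instantaneous fraction to S is constant: dC_S/d(−C_R) = k₁/(k₁+k₂) = 0.8848.
C_S = 0.8848·(C_{R0}−C_R) = 0.8848×2.755 = 2.44 mol/L.
Y_S = C_S/C_{R0} = 2.438/4.67 = 0.522.

0.522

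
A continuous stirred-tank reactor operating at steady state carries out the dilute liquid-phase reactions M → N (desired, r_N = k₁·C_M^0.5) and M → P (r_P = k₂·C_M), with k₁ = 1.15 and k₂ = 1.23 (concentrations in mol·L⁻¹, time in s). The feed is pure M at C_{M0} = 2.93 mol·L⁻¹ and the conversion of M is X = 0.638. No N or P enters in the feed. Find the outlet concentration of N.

Exit C_M = C_{M0}(1−X) = 2.93×0.362 = 1.061 mol·L⁻¹.
In a CSTR the entire volume is at exit conditions, so r_N = 1.15×1.061^0.5 = 1.184 and r_P = 1.23×1.061 = 1.305.
Fraction of consumed M going to N: r_N/(r_N+r_P) = 0.4758.
C_N = 0.4758·C_{M0}·X = 0.4758×2.93×0.638 = 0.890 mol·L⁻¹.

0.890 mol·L⁻¹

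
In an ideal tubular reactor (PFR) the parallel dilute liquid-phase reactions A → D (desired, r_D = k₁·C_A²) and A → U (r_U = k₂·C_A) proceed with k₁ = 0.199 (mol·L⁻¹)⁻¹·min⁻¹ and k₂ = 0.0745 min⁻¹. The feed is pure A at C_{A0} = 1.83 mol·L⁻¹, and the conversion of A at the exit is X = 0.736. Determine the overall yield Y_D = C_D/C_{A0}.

C_A = C_{A0}(1−X) = 0.4831 mol·L⁻¹.
Along a PFR/batch, dC_U/dC_A = −r_U/(r_D+r_U) = −k₂/(k₂+k₁·C_A).
Integrating from C_{A0} to C_A: C_U = (0.0745/0.199)·ln[(0.0745+0.199·1.83)/(0.0745+0.199·0.483)] = 0.3744·ln(0.4387/0.1706) = 0.3535 mol·L⁻¹.
Then C_D = (C_{A0}−C_A) − C_U = 1.347 − 0.3535 = 0.9934 mol·L⁻¹.
Y_D = C_D/C_{A0} = 0.9934/1.83 = 0.543.

0.543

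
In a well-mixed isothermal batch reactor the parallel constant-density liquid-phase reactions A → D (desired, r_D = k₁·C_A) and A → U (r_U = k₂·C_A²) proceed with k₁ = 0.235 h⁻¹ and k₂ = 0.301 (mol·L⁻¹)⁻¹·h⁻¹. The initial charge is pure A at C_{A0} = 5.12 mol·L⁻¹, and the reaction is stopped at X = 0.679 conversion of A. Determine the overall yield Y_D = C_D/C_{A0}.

0.136

C_A = C_{A0}(1−X) = 1.644 mol·L⁻¹.
Along a PFR/batch, dC_D/dC_A = −r_D/(r_D+r_U) = −k₁/(k₁+k₂·C_A).
Integrating from C_{A0} to C_A: C_D = (0.235/0.301)·ln[(0.235+0.301·5.12)/(0.235+0.301·1.64)] = 0.7807·ln(1.776/0.7297) = 0.6945 mol·L⁻¹.
Y_D = C_D/C_{A0} = 0.6945/5.12 = 0.136.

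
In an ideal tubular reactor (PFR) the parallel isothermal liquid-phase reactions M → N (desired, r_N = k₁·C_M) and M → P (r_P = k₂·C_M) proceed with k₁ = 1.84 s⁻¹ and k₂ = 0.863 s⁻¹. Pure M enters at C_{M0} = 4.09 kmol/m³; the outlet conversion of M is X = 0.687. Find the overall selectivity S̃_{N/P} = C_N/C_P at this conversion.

2.13

C_M = C_{M0}(1−X) = 1.280 kmol/m³.
Both paths are first order in M, so the instantaneous fraction to N is constant: dC_N/d(−C_M) = k₁/(k₁+k₂) = 0.6807.
C_N = 0.6807·(C_{M0}−C_M) = 0.6807×2.810 = 1.91 kmol/m³.
C_P = (C_{M0}−C_M)−C_N = 0.8971 kmol/m³; S̃_{N/P} = 1.913/0.8971 = 2.13.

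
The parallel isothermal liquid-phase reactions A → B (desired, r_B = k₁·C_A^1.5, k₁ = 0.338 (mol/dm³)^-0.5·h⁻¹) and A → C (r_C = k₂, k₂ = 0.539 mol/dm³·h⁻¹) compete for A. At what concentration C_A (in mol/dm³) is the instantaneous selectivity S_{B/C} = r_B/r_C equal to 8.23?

5.56 mol/dm³

S_{B/C} = (k₁/k₂)·C_A^1.5 ⇒ C_A = (S·k₂/k₁)^(1/1.5).
= (8.23×0.539/0.338)^(0.6667) = (13.12)^(0.6667) = 5.56 mol/dm³.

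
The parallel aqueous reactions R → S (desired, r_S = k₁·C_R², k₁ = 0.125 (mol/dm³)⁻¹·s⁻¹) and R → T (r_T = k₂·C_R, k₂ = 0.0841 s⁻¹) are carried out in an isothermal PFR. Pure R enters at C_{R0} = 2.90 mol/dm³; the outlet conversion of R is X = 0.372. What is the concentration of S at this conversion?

0.837 mol/dm³

C_R = C_{R0}(1−X) = 1.821 mol/dm³.
Along a PFR/batch, dC_T/dC_R = −r_T/(r_S+r_T) = −k₂/(k₂+k₁·C_R).
Integrating from C_{R0} to C_R: C_T = (0.0841/0.125)·ln[(0.0841+0.125·2.90)/(0.0841+0.125·1.82)] = 0.6728·ln(0.4466/0.3117) = 0.2418 mol/dm³.
Then C_S = (C_{R0}−C_R) − C_T = 1.079 − 0.2418 = 0.8370 mol/dm³.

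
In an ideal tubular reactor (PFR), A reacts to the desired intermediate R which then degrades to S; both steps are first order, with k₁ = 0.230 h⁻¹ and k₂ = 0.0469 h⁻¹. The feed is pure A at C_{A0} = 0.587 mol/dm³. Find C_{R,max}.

0.391 mol/dm³

At the optimum, C_{R,max}/C_{A0} = (k₁/k₂)^[k₂/(k₂−k₁)].
= (0.230/0.0469)^(0.0469/(0.0469−0.230)) = (4.904)^(-0.2561) = 0.6655.
C_{R,max} = 0.6655×0.587 = 0.391 mol/dm³.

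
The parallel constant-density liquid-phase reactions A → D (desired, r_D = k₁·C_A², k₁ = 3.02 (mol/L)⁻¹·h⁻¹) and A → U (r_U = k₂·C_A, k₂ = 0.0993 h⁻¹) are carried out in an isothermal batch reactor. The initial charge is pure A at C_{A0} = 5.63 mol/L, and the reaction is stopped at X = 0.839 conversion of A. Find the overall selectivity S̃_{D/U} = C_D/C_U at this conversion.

79.0

C_A = C_{A0}(1−X) = 0.9064 mol/L.
Along a PFR/batch, dC_U/dC_A = −r_U/(r_D+r_U) = −k₂/(k₂+k₁·C_A).
Integrating from C_{A0} to C_A: C_U = (0.0993/3.02)·ln[(0.0993+3.02·5.63)/(0.0993+3.02·0.906)] = 0.03288·ln(17.10/2.837) = 0.05907 mol/L.
Then C_D = (C_{A0}−C_A) − C_U = 4.724 − 0.05907 = 4.664 mol/L.
S̃_{D/U} = C_D/C_U = 4.664/0.05907 = 79.0.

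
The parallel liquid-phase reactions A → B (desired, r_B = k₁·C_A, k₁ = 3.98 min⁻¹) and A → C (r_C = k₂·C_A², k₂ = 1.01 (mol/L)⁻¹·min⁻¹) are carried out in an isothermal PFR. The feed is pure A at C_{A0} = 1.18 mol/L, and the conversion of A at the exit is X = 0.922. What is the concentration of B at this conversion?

C_A = C_{A0}(1−X) = 0.09204 mol/L.
Along a PFR/batch, dC_B/dC_A = −r_B/(r_B+r_C) = −k₁/(k₁+k₂·C_A).
Integrating from C_{A0} to C_A: C_B = (3.98/1.01)·ln[(3.98+1.01·1.18)/(3.98+1.01·0.0920)] = 3.941·ln(5.172/4.073) = 0.9412 mol/L.

0.941 mol/L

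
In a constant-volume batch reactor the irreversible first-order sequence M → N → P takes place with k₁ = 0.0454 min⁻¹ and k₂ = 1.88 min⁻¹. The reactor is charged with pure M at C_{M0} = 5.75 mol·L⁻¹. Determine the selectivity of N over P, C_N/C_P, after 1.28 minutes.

0.598

The intermediate concentration in a first-order A→B→C sequence is C_N = k₁C_{M0}(e^(−k₁t) − e^(−k₂t))/(k₂−k₁).
e^(−k₁t) = e^(−0.0454×1.28) = e^(−0.05811) = 0.9435; e^(−k₂t) = e^(−2.406) = 0.09014.
C_N = 0.0454×5.75/(1.88−0.0454) × (0.9435−0.09014) = 0.1423×0.8534 = 0.1214 mol·L⁻¹.
C_M = C_{M0}e^(−k₁t) = 5.425 mol·L⁻¹, so C_P = C_{M0}−C_M−C_N = 0.2032 mol·L⁻¹; C_N/C_P = 0.598.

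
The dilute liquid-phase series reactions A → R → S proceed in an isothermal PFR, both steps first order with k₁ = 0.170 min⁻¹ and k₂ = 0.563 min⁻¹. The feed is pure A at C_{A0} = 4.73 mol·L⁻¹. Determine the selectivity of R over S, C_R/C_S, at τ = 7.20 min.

For first-order series with pure A initially, C_R(τ) = k₁C_{A0}/(k₂−k₁)·(e^(−k₁τ) − e^(−k₂τ)).
e^(−k₁τ) = e^(−0.170×7.20) = e^(−1.224) = 0.2941; e^(−k₂τ) = e^(−4.054) = 0.01736.
C_R = 0.170×4.73/(0.563−0.170) × (0.2941−0.01736) = 2.046×0.2767 = 0.5661 mol·L⁻¹.
C_A = C_{A0}e^(−k₁τ) = 1.391 mol·L⁻¹, so C_S = C_{A0}−C_A−C_R = 2.773 mol·L⁻¹; C_R/C_S = 0.204.

0.204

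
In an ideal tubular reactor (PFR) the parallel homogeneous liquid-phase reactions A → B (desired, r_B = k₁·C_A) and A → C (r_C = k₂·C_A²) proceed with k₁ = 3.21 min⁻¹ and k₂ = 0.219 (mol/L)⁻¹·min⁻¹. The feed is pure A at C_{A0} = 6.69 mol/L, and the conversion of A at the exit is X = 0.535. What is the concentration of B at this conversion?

2.69 mol/L

C_A = C_{A0}(1−X) = 3.111 mol/L.
Along a PFR/batch, dC_B/dC_A = −r_B/(r_B+r_C) = −k₁/(k₁+k₂·C_A).
Integrating from C_{A0} to C_A: C_B = (3.21/0.219)·ln[(3.21+0.219·6.69)/(3.21+0.219·3.11)] = 14.66·ln(4.675/3.891) = 2.690 mol/L.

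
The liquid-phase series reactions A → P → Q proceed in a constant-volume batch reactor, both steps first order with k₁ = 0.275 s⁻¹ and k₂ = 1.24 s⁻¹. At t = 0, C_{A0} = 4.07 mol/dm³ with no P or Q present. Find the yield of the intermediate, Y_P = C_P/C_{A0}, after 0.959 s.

The intermediate concentration in a first-order A→B→C sequence is C_P = k₁C_{A0}(e^(−k₁t) − e^(−k₂t))/(k₂−k₁).
e^(−k₁t) = e^(−0.275×0.959) = e^(−0.2637) = 0.7682; e^(−k₂t) = e^(−1.189) = 0.3045.
C_P = 0.275×4.07/(1.24−0.275) × (0.7682−0.3045) = 1.160×0.4637 = 0.5378 mol/dm³.
Y_P = C_P/C_{A0} = 0.5378/4.07 = 0.132.

0.132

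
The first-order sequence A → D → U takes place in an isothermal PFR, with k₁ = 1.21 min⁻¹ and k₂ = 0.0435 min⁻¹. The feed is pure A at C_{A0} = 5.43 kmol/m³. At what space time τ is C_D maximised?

2.85 min

For first-order series the maximum of C_D occurs at τ_opt = ln(k₂/k₁)/(k₂−k₁).
= ln(0.0435/1.21)/(0.0435−1.21) = ln(0.03595)/-1.166 = -3.326/-1.166 = 2.85 min.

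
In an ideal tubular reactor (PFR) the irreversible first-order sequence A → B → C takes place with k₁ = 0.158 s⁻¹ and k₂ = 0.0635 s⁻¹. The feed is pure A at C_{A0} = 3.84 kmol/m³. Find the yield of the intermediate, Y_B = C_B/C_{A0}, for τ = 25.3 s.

For first-order series with pure A initially, C_B(τ) = k₁C_{A0}/(k₂−k₁)·(e^(−k₁τ) − e^(−k₂τ)).
e^(−k₁τ) = e^(−0.158×25.3) = e^(−3.997) = 0.01836; e^(−k₂τ) = e^(−1.607) = 0.2006.
C_B = 0.158×3.84/(0.0635−0.158) × (0.01836−0.2006) = (-6.420)×(-0.1822) = 1.170 kmol/m³.
Y_B = C_B/C_{A0} = 1.170/3.84 = 0.305.

0.305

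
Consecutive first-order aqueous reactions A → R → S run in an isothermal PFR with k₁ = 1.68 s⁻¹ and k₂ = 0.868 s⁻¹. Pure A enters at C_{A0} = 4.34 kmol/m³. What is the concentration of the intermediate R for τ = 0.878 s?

For first-order series with pure A initially, C_R(τ) = k₁C_{A0}/(k₂−k₁)·(e^(−k₁τ) − e^(−k₂τ)).
e^(−k₁τ) = e^(−1.68×0.878) = e^(−1.475) = 0.2288; e^(−k₂τ) = e^(−0.7621) = 0.4667.
C_R = 1.68×4.34/(0.868−1.68) × (0.2288−0.4667) = (-8.979)×(-0.2379) = 2.136 kmol/m³.

2.14 kmol/m³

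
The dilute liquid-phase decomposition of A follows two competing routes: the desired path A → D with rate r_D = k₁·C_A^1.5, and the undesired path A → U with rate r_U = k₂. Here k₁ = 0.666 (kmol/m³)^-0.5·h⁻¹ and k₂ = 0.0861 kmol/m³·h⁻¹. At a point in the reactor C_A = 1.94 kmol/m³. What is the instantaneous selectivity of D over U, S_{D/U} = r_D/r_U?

S_{D/U} = r_D/r_U = (k₁·C_A^1.5)/(k₂) = (k₁/k₂)·C_A^1.5.
= (0.666×1.940^1.5) / (0.0861) = 1.800/0.08610 = 20.9.
Since the desired path is higher order in A, keeping C_A high (PFR or concentrated feed) favours D.

20.9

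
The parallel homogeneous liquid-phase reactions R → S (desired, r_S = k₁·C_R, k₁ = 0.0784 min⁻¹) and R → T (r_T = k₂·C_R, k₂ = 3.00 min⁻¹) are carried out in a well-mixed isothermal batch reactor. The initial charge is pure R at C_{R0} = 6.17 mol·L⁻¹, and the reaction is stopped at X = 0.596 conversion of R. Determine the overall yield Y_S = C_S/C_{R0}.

C_R = C_{R0}(1−X) = 2.493 mol·L⁻¹.
Both paths are first order in R, so the instantaneous fraction to S is constant: dC_S/d(−C_R) = k₁/(k₁+k₂) = 0.02547.
C_S = 0.02547·(C_{R0}−C_R) = 0.02547×3.677 = 0.0937 mol·L⁻¹.
Y_S = C_S/C_{R0} = 0.09365/6.17 = 0.0152.

0.0152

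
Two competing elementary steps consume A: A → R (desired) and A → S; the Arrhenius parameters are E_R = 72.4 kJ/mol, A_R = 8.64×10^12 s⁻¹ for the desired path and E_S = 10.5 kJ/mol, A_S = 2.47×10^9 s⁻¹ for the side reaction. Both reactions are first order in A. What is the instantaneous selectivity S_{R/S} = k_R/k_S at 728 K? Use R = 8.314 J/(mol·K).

Since both paths have the same order in A, the concentration cancels and S_{R/S} = k_R/k_S = (A_R/A_S)·exp[(E_S−E_R)/(RT)].
(E_S−E_R)/(RT) = (10.5−72.4)×10³/(8.314×728) = -61900/6053 = -10.23.
k_R/k_S = (8.64×10^12/2.47×10^9)·exp(-10.23) = 3498 × 3.618×10^-5 = 0.127.

0.127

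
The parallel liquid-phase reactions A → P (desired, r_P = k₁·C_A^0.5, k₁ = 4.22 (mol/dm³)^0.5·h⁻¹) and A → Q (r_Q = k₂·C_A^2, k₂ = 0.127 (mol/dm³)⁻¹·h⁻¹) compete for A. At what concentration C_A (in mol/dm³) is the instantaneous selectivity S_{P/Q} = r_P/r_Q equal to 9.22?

S_{P/Q} = (k₁/k₂)·C_A^-1.5 ⇒ C_A = (S·k₂/k₁)^(1/(-1.5)).
= (9.22×0.127/4.22)^(-0.6667) = (0.2775)^(-0.6667) = 2.35 mol/dm³.

2.35 mol/dm³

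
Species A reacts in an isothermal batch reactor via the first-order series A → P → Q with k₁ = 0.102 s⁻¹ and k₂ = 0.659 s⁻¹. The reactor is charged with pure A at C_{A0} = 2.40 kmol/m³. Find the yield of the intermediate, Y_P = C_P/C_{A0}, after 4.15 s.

Solving the coupled first-order balances gives C_P(t) = [k₁/(k₂−k₁)]·C_{A0}·(e^(−k₁t) − e^(−k₂t)).
e^(−k₁t) = e^(−0.102×4.15) = e^(−0.4233) = 0.6549; e^(−k₂t) = e^(−2.735) = 0.06490.
C_P = 0.102×2.40/(0.659−0.102) × (0.6549−0.06490) = 0.4395×0.5900 = 0.2593 kmol/m³.
Y_P = C_P/C_{A0} = 0.2593/2.40 = 0.108.

0.108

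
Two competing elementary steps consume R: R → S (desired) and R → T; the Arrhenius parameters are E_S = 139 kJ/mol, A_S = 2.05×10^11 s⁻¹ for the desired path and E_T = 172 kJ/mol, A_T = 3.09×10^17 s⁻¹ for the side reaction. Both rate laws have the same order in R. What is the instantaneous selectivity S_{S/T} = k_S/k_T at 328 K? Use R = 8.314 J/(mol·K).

Since both paths have the same order in R, the concentration cancels and S_{S/T} = k_S/k_T = (A_S/A_T)·exp[(E_T−E_S)/(RT)].
(E_T−E_S)/(RT) = (172−139)×10³/(8.314×328) = 33000/2727 = 12.10.
k_S/k_T = (2.05×10^11/3.09×10^17)·exp(12.10) = 6.634×10^-7 × 1.801×10^5 = 0.119.

0.119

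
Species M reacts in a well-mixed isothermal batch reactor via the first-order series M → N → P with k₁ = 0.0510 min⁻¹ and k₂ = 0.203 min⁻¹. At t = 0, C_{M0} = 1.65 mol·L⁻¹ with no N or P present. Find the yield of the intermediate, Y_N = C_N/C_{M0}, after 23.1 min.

0.100

For first-order series with pure M initially, C_N(t) = k₁C_{M0}/(k₂−k₁)·(e^(−k₁t) − e^(−k₂t)).
e^(−k₁t) = e^(−0.0510×23.1) = e^(−1.178) = 0.3079; e^(−k₂t) = e^(−4.689) = 0.009193.
C_N = 0.0510×1.65/(0.203−0.0510) × (0.3079−0.009193) = 0.5536×0.2987 = 0.1653 mol·L⁻¹.
Y_N = C_N/C_{M0} = 0.1653/1.65 = 0.100.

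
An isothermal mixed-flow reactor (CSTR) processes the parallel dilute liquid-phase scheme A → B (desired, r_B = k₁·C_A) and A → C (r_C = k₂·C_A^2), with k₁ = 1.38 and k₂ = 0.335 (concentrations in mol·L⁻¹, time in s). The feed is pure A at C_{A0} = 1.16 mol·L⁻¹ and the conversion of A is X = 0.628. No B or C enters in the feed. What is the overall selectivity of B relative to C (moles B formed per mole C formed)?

Exit C_A = C_{A0}(1−X) = 1.16×0.372 = 0.4315 mol·L⁻¹.
Rates in a CSTR are evaluated at the outlet concentration: r_B = 1.38×0.4315 = 0.5955, r_C = 0.335×0.4315^2 = 0.06238.
Overall selectivity = C_B/C_C = r_Bτ/(r_Cτ) = r_B/r_C = 9.55.

9.55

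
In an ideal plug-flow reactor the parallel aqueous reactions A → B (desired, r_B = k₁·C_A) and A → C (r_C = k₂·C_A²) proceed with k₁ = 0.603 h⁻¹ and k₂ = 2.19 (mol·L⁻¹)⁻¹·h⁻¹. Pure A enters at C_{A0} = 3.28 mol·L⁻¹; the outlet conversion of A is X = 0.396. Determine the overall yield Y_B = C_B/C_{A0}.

C_A = C_{A0}(1−X) = 1.981 mol·L⁻¹.
Along a PFR/batch, dC_B/dC_A = −r_B/(r_B+r_C) = −k₁/(k₁+k₂·C_A).
Integrating from C_{A0} to C_A: C_B = (0.603/2.19)·ln[(0.603+2.19·3.28)/(0.603+2.19·1.98)] = 0.2753·ln(7.786/4.942) = 0.1252 mol·L⁻¹.
Y_B = C_B/C_{A0} = 0.1252/3.28 = 0.0382.

0.0382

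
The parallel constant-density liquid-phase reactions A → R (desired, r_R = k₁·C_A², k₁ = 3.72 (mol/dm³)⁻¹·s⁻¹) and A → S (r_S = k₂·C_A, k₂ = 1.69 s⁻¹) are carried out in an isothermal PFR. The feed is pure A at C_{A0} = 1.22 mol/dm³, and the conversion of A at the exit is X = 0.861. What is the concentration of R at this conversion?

0.602 mol/dm³

C_A = C_{A0}(1−X) = 0.1696 mol/dm³.
Along a PFR/batch, dC_S/dC_A = −r_S/(r_R+r_S) = −k₂/(k₂+k₁·C_A).
Integrating from C_{A0} to C_A: C_S = (1.69/3.72)·ln[(1.69+3.72·1.22)/(1.69+3.72·0.170)] = 0.4543·ln(6.228/2.321) = 0.4485 mol/dm³.
Then C_R = (C_{A0}−C_A) − C_S = 1.050 − 0.4485 = 0.6019 mol/dm³.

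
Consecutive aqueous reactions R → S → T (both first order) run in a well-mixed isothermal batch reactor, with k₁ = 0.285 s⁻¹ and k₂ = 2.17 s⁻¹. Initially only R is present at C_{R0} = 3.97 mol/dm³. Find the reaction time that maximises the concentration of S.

Setting dC_S/dt = 0 gives t_opt = ln(k₂/k₁)/(k₂−k₁).
= ln(2.17/0.285)/(2.17−0.285) = ln(7.614)/1.885 = 2.030/1.885 = 1.08 s.

1.08 s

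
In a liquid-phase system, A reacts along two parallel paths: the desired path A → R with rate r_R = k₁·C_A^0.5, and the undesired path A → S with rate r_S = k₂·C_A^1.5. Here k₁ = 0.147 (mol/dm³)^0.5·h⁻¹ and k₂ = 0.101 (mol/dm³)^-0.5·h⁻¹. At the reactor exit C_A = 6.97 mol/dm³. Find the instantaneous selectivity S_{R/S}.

S_{R/S} = r_R/r_S = (k₁·C_A^0.5)/(k₂·C_A^1.5) = (k₁/k₂)·C_A⁻¹.
= (0.147×6.970^0.5) / (0.101×6.970^1.5) = 0.3881/1.859 = 0.209.

0.209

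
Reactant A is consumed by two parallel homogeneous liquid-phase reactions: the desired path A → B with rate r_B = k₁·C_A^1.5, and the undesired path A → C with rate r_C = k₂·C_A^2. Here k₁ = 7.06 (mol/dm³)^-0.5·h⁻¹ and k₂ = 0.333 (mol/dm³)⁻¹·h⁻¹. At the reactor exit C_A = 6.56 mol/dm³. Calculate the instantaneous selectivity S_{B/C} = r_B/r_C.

8.28

S_{B/C} = r_B/r_C = (k₁·C_A^1.5)/(k₂·C_A^2) = (k₁/k₂)·C_A^-0.5.
= (7.06×6.560^1.5) / (0.333×6.560^2) = 118.6/14.33 = 8.28.
The undesired path is higher order in A, so low C_A (CSTR or dilute feed) favours B.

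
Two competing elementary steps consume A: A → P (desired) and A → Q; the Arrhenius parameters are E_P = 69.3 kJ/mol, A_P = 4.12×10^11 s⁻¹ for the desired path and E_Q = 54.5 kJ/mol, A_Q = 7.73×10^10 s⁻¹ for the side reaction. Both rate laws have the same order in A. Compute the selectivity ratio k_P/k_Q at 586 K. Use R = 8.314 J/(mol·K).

0.256

With equal orders, S_{P/Q} = k_P/k_Q = (A_P/A_Q)·exp[(E_Q−E_P)/(RT)].
(E_Q−E_P)/(RT) = (54.5−69.3)×10³/(8.314×586) = -14800/4872 = -3.038.
k_P/k_Q = (4.12×10^11/7.73×10^10)·exp(-3.038) = 5.330 × 0.04794 = 0.256.
Since E_P > E_Q, raising the temperature improves selectivity toward P.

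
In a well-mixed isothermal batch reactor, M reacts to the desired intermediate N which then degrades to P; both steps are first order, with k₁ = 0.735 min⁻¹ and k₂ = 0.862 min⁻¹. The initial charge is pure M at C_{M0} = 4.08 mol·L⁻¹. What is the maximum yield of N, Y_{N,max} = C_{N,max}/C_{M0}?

0.339

Evaluating C_N at t_opt = ln(k₂/k₁)/(k₂−k₁) gives C_{N,max}/C_{M0} = (k₁/k₂)^[k₂/(k₂−k₁)].
= (0.735/0.862)^(0.862/(0.862−0.735)) = (0.8527)^(6.787) = 0.3390.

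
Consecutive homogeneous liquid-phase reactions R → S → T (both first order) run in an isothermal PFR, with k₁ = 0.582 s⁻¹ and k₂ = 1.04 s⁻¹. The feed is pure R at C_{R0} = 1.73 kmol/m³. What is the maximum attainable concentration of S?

For a first-order series the maximum intermediate yield is C_{S,max}/C_{R0} = (k₁/k₂)^[k₂/(k₂−k₁)].
= (0.582/1.04)^(1.04/(1.04−0.582)) = (0.5596)^(2.271) = 0.2676.
C_{S,max} = 0.2676×1.73 = 0.463 kmol/m³.

0.463 kmol/m³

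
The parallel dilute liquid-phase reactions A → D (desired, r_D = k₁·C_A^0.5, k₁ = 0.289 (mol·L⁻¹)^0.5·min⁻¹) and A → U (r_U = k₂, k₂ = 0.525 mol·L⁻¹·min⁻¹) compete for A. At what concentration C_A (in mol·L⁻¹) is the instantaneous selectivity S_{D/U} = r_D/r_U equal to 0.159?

S_{D/U} = (k₁/k₂)·C_A^0.5 ⇒ C_A = (S·k₂/k₁)^(2).
= (0.159×0.525/0.289)^(2) = (0.2888)^(2) = 0.0834 mol·L⁻¹.

0.0834 mol·L⁻¹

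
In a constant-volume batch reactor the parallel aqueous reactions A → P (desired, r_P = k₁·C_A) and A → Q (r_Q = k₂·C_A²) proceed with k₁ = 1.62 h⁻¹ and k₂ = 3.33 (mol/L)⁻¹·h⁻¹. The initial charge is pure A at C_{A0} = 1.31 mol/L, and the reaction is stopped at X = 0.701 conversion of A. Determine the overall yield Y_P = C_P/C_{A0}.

0.266

C_A = C_{A0}(1−X) = 0.3917 mol/L.
Along a PFR/batch, dC_P/dC_A = −r_P/(r_P+r_Q) = −k₁/(k₁+k₂·C_A).
Integrating from C_{A0} to C_A: C_P = (1.62/3.33)·ln[(1.62+3.33·1.31)/(1.62+3.33·0.392)] = 0.4865·ln(5.982/2.924) = 0.3482 mol/L.
Y_P = C_P/C_{A0} = 0.3482/1.31 = 0.266.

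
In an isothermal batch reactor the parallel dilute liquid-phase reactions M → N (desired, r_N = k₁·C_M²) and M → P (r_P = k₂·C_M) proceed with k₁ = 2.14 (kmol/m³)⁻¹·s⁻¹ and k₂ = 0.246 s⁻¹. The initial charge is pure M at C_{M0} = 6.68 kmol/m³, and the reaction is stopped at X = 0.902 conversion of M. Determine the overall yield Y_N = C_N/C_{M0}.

C_M = C_{M0}(1−X) = 0.6546 kmol/m³.
Along a PFR/batch, dC_P/dC_M = −r_P/(r_N+r_P) = −k₂/(k₂+k₁·C_M).
Integrating from C_{M0} to C_M: C_P = (0.246/2.14)·ln[(0.246+2.14·6.68)/(0.246+2.14·0.655)] = 0.1150·ln(14.54/1.647) = 0.2504 kmol/m³.
Then C_N = (C_{M0}−C_M) − C_P = 6.025 − 0.2504 = 5.775 kmol/m³.
Y_N = C_N/C_{M0} = 5.775/6.68 = 0.865.

0.865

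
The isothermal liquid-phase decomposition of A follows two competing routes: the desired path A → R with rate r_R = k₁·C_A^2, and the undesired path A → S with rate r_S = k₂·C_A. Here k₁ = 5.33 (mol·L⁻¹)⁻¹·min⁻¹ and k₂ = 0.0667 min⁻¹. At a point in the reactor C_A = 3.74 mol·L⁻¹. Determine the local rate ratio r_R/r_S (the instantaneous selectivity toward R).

299

S_{R/S} = r_R/r_S = (k₁·C_A^2)/(k₂·C_A) = (k₁/k₂)·C_A.
= (5.33×3.740^2) / (0.0667×3.740) = 74.55/0.2495 = 299.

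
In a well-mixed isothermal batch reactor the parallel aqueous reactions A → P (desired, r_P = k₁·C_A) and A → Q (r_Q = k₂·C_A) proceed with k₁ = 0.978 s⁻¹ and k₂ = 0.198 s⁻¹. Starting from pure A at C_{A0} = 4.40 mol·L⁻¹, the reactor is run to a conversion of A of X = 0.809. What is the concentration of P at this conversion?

2.96 mol·L⁻¹

C_A = C_{A0}(1−X) = 0.8404 mol·L⁻¹.
Both paths are first order in A, so the instantaneous fraction to P is constant: dC_P/d(−C_A) = k₁/(k₁+k₂) = 0.8316.
C_P = 0.8316·(C_{A0}−C_A) = 0.8316×3.560 = 2.96 mol·L⁻¹.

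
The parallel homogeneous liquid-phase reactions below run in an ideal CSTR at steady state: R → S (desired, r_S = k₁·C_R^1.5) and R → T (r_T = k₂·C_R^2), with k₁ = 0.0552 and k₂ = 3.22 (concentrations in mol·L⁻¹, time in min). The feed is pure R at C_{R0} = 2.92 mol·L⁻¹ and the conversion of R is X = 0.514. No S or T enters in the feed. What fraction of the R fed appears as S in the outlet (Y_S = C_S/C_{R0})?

0.00729

Exit C_R = C_{R0}(1−X) = 2.92×0.486 = 1.419 mol·L⁻¹.
In a CSTR the entire volume is at exit conditions, so r_S = 0.0552×1.419^1.5 = 0.09332 and r_T = 3.22×1.419^2 = 6.485.
Fraction of consumed R going to S: r_S/(r_S+r_T) = 0.01419.
C_S = 0.01419·C_{R0}·X = 0.01419×2.92×0.514 = 0.0213 mol·L⁻¹; Y_S = C_S/C_{R0} = 0.00729.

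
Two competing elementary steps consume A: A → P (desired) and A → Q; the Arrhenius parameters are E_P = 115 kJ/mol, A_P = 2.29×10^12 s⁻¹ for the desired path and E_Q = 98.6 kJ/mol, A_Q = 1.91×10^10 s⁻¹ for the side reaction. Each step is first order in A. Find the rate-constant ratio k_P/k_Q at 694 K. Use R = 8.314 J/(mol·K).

k_P/k_Q = (A_P/A_Q)·exp[−(E_P−E_Q)/(RT)] = (A_P/A_Q)·exp[(E_Q−E_P)/(RT)].
(E_Q−E_P)/(RT) = (98.6−115)×10³/(8.314×694) = -16400/5770 = -2.842.
k_P/k_Q = (2.29×10^12/1.91×10^10)·exp(-2.842) = 119.9 × 0.05829 = 6.99.

6.99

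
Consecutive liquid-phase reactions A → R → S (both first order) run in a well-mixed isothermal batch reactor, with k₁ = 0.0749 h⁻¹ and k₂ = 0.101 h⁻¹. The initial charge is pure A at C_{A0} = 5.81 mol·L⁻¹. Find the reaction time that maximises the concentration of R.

11.5 h

For first-order series the maximum of C_R occurs at t_opt = ln(k₂/k₁)/(k₂−k₁).
= ln(0.101/0.0749)/(0.101−0.0749) = ln(1.348)/0.02610 = 0.2990/0.02610 = 11.5 h.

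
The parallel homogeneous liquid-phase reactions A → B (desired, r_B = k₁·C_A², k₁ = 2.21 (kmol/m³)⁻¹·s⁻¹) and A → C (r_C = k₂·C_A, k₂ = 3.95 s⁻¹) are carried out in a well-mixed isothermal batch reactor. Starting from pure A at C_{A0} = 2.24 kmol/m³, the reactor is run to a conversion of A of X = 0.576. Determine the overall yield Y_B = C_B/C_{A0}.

0.268

C_A = C_{A0}(1−X) = 0.9498 kmol/m³.
Along a PFR/batch, dC_C/dC_A = −r_C/(r_B+r_C) = −k₂/(k₂+k₁·C_A).
Integrating from C_{A0} to C_A: C_C = (3.95/2.21)·ln[(3.95+2.21·2.24)/(3.95+2.21·0.950)] = 1.787·ln(8.900/6.049) = 0.6903 kmol/m³.
Then C_B = (C_{A0}−C_A) − C_C = 1.290 − 0.6903 = 0.6000 kmol/m³.
Y_B = C_B/C_{A0} = 0.6000/2.24 = 0.268.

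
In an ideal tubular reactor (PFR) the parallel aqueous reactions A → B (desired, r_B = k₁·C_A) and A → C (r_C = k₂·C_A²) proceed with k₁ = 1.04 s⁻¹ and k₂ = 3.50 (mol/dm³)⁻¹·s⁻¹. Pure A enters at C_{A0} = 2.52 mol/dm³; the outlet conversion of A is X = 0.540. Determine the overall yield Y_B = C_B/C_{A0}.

0.0778

C_A = C_{A0}(1−X) = 1.159 mol/dm³.
Along a PFR/batch, dC_B/dC_A = −r_B/(r_B+r_C) = −k₁/(k₁+k₂·C_A).
Integrating from C_{A0} to C_A: C_B = (1.04/3.50)·ln[(1.04+3.50·2.52)/(1.04+3.50·1.16)] = 0.2971·ln(9.860/5.097) = 0.1961 mol/dm³.
Y_B = C_B/C_{A0} = 0.1961/2.52 = 0.0778.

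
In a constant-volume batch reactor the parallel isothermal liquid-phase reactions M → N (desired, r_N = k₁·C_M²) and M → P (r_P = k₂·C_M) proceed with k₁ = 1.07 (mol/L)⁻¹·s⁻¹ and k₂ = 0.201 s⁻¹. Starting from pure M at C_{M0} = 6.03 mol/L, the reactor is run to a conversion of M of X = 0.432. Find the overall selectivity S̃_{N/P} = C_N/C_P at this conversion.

C_M = C_{M0}(1−X) = 3.425 mol/L.
Along a PFR/batch, dC_P/dC_M = −r_P/(r_N+r_P) = −k₂/(k₂+k₁·C_M).
Integrating from C_{M0} to C_M: C_P = (0.201/1.07)·ln[(0.201+1.07·6.03)/(0.201+1.07·3.43)] = 0.1879·ln(6.653/3.866) = 0.1020 mol/L.
Then C_N = (C_{M0}−C_M) − C_P = 2.605 − 0.1020 = 2.503 mol/L.
S̃_{N/P} = C_N/C_P = 2.503/0.1020 = 24.5.

24.5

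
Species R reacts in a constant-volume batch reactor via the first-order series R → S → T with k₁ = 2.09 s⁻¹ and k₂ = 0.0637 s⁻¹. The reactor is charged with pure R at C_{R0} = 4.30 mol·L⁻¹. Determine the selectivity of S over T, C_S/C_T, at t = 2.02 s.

For first-order series with pure R initially, C_S(t) = k₁C_{R0}/(k₂−k₁)·(e^(−k₁t) − e^(−k₂t)).
e^(−k₁t) = e^(−2.09×2.02) = e^(−4.222) = 0.01467; e^(−k₂t) = e^(−0.1287) = 0.8793.
C_S = 2.09×4.30/(0.0637−2.09) × (0.01467−0.8793) = (-4.435)×(-0.8646) = 3.835 mol·L⁻¹.
C_R = C_{R0}e^(−k₁t) = 0.06309 mol·L⁻¹, so C_T = C_{R0}−C_R−C_S = 0.4023 mol·L⁻¹; C_S/C_T = 9.53.

9.53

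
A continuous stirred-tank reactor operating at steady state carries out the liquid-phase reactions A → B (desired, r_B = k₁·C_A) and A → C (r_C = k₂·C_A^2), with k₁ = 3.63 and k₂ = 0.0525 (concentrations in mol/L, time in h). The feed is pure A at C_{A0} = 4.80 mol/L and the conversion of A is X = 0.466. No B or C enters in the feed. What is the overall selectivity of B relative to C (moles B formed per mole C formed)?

27.0

Exit C_A = C_{A0}(1−X) = 4.80×0.534 = 2.563 mol/L.
Rates in a CSTR are evaluated at the outlet concentration: r_B = 3.63×2.563 = 9.304, r_C = 0.0525×2.563^2 = 0.3449.
Overall selectivity = C_B/C_C = r_Bτ/(r_Cτ) = r_B/r_C = 27.0.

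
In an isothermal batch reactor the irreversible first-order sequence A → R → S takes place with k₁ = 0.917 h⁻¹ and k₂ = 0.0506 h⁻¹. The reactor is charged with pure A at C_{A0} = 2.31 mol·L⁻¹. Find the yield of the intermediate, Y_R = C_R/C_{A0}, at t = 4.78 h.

The intermediate concentration in a first-order A→B→C sequence is C_R = k₁C_{A0}(e^(−k₁t) − e^(−k₂t))/(k₂−k₁).
e^(−k₁t) = e^(−0.917×4.78) = e^(−4.383) = 0.01248; e^(−k₂t) = e^(−0.2419) = 0.7852.
C_R = 0.917×2.31/(0.0506−0.917) × (0.01248−0.7852) = (-2.445)×(-0.7727) = 1.889 mol·L⁻¹.
Y_R = C_R/C_{A0} = 1.889/2.31 = 0.818.

0.818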